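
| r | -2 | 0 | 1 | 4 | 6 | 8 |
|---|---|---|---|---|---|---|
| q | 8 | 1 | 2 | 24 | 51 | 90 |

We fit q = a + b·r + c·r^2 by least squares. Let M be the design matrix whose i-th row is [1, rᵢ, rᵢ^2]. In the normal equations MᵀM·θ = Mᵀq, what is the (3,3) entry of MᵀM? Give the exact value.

Row 3 ↔ basis r^2, column 3 ↔ basis r^2, so (MᵀM)_{3,3} = Σᵢ (r^2)·(r^2) = (4)·(4) + (0)·(0) + (1)·(1) + (16)·(16) + (36)·(36) + (64)·(64) = 5665.

5665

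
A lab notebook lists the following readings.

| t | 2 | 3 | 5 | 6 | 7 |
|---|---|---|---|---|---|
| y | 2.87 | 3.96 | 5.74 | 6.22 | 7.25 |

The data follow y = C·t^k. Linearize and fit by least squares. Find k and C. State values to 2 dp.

With ln yᵢ as the transformed response and ln tᵢ as the regressor:
Σln t = 7.1389, Σ(ln t)² = 11.2747, Σln y = 7.9868, Σln t·ln y = 12.1850.
Equations: 11.2747·k + 7.1389·ln C = 12.1850;  7.1389·k + 5·ln C = 7.9868.
Δ = 11.2747·5 − (7.1389)² = 5.4099; k = (12.1850·5 − 7.1389·7.9868)/5.4099 = 0.72241, ln C = (11.2747·7.9868 − 7.1389·12.1850)/5.4099 = 0.56592, so C = exp(0.56592) = 1.76106.

k = 0.72, C = 1.76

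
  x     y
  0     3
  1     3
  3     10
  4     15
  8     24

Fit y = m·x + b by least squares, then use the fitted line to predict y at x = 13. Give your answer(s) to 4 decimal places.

Entries of MᵀM: Σx·x = 90, Σx = 16, Σ1 = 5.
And Σx·y = 285, Σy = 55.
Determinant 90·5 − 16² = 194.
m = (285·5 − 16·55)/194 = 545/194; b = (90·55 − 16·285)/194 = 195/97.
At x = 13: ŷ = (545/194)·(13) + (195/97)·(1) = 7475/194.

ŷ = 38.5309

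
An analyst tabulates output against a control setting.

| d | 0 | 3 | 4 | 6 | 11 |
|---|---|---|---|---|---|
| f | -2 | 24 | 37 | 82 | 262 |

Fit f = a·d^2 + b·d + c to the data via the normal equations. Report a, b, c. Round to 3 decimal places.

With design matrix M, MᵀM = [[16274, 1638, 182]; [1638, 182, 24]; [182, 24, 5]] and Mᵀf = [35462, 3594, 403]ᵀ.
Solving the 3×3 system (Gaussian elimination) gives a = 150451/75324, b = 49915/25108, c = -62039/37662.

a = 1.997, b = 1.988, c = -1.647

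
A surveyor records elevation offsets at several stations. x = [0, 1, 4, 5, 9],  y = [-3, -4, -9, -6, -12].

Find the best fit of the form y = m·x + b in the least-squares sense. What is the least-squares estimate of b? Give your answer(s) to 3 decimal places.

AᵀA·[m, b]ᵀ = Aᵀy reads: 123·m + 19·b = -178;  19·m + 5·b = -34.
(Σx·x = 123, Σx = 19, Σ1 = 5, Σx·y = -178, Σy = -34.)
Eliminating b: 5·(row 1) − 19·(row 2) gives 254·m = 5·(-178) − 19·(-34) = -244, so m = -122/127.
Then b = ((-34) − 19·(-122/127))/5 = -400/127.

b = -3.150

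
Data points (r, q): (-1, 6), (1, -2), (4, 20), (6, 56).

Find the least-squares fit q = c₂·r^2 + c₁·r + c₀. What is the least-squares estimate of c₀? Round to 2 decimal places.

c₀ = -0.13

Sums needed: Σr^2·r^2 = 1554, Σr^2·r = 280, Σr^2 = 54, Σr·r = 54, Σr = 10, Σ1 = 4.
Right-hand side: Σr^2·q = 2340, Σr·q = 408, Σq = 80.
Normal equations: [[1554, 280, 54]; [280, 54, 10]; [54, 10, 4]]·[c₂, c₁, c₀]ᵀ = [2340, 408, 80]ᵀ.
Row-reducing yields c₂ = 11/5, c₁ = -111/29, c₀ = -19/145.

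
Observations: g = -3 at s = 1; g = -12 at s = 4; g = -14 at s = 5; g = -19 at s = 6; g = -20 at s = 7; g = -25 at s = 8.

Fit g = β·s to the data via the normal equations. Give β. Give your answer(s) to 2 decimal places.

The normal equations are: 191·β = -575.
(Σs·s = 191, Σs·g = -575.)
β = (-575)/191 = -3.01047.

β = -3.01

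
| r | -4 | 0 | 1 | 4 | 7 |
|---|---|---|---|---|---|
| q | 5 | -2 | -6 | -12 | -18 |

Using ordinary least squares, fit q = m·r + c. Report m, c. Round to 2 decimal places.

m = -2.13, c = -3.20

Entries of AᵀA: Σr·r = 82, Σr = 8, Σ1 = 5.
And Σr·q = -200, Σq = -33.
AᵀA·[m, c]ᵀ = Aᵀq becomes [[82, 8]; [8, 5]]·[m, c]ᵀ = [-200, -33]ᵀ.
Eliminating c: 5·(row 1) − 8·(row 2) gives 346·m = 5·(-200) − 8·(-33) = -736, so m = -368/173.
Then c = ((-33) − 8·(-368/173))/5 = -553/173.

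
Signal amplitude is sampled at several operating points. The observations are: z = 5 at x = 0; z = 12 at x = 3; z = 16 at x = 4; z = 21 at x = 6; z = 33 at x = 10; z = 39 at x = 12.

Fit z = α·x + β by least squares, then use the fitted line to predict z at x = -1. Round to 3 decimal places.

With design matrix M, MᵀM = [[305, 35]; [35, 6]] and Mᵀz = [1024, 126]ᵀ.
Determinant 305·6 − 35² = 605.
α = (1024·6 − 35·126)/605 = 1734/605; β = (305·126 − 35·1024)/605 = 518/121.
At x = -1: ẑ = (1734/605)·(-1) + (518/121)·(1) = 856/605.

ẑ = 1.415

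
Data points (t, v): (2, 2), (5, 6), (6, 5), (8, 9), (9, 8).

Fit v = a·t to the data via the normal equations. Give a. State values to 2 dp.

From the data, Σt·t = 210.
And Σt·v = 208.
Hence a = 208 / 210 ≈ 0.990476.

a = 0.99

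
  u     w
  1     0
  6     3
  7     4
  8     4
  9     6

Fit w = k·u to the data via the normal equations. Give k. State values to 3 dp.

k = 0.571

Forming XᵀX = [[231]] and Xᵀw = [132]ᵀ gives XᵀX·[k]ᵀ = Xᵀw.
k = 132/231 = 0.571429.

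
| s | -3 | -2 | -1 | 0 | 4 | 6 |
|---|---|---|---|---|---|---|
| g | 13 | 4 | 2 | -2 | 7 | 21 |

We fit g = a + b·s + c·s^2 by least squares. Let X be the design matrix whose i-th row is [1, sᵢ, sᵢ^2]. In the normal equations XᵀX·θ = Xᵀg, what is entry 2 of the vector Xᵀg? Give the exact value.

Entry 2 ↔ basis s, so (Xᵀg)_{2} = Σᵢ (s)·gᵢ = (-3)·(13) + (-2)·(4) + (-1)·(2) + (0)·(-2) + (4)·(7) + (6)·(21) = 105.

105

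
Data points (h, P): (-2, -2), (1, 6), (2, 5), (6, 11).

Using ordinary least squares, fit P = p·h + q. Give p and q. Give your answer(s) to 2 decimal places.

Normal-equation sums: Σh·h = 45, Σh = 7, Σ1 = 4.
Right-hand side: Σh·P = 86, ΣP = 20.
XᵀX·[p, q]ᵀ = XᵀP becomes [[45, 7]; [7, 4]]·[p, q]ᵀ = [86, 20]ᵀ.
Δ = 45·4 − 7² = 131.
p = (86·4 − 7·20)/131 = 204/131; q = (45·20 − 7·86)/131 = 298/131.

p = 1.56, q = 2.27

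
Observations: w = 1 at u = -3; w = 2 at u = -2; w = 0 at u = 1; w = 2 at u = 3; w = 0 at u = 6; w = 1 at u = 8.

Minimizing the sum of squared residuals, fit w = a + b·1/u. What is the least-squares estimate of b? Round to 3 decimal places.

Compute the Gram sums: Σ1 = 6, Σ1/u = 19/24, Σ1/u·1/u = 97/64.
For Mᵀw: Σw = 6, Σ1/u·w = -13/24.
det = 6·(97/64) − (19/24)² = 4877/576.
a = (6·(97/64) − (19/24)·(-13/24))/(4877/576) = 5485/4877; b = (6·(-13/24) − (19/24)·6)/(4877/576) = -4608/4877.

b = -0.945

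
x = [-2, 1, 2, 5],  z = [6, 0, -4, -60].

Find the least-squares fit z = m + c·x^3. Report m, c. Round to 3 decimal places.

The normal equations are: 4·m + 126·c = -58;  126·m + 15754·c = -7580.
(Σ1 = 4, Σx^3 = 126, Σx^3·x^3 = 15754, Σz = -58, Σx^3·z = -7580.)
Eliminating c: 15754·(row 1) − 126·(row 2) gives 47140·m = 15754·(-58) − 126·(-7580) = 41348, so m = 10337/11785.
Then c = ((-7580) − 126·(10337/11785))/15754 = -5753/11785.

m = 0.877, c = -0.488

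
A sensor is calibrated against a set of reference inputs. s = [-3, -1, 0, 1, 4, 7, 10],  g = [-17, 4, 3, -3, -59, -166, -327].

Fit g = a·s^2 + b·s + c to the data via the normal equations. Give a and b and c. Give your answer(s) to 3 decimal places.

a = -3.000, b = -3.000, c = 2.421

Sums needed: Σs^2·s^2 = 12740, Σs^2·s = 1380, Σs^2 = 176, Σs·s = 176, Σs = 18, Σ1 = 7.
Right-hand side: Σs^2·g = -41930, Σs·g = -4624, Σg = -565.
MᵀM·[a, b, c]ᵀ = Mᵀg becomes [[12740, 1380, 176]; [1380, 176, 18]; [176, 18, 7]]·[a, b, c]ᵀ = [-41930, -4624, -565]ᵀ.
Inverting the 3×3 Gram matrix, [a, b, c]ᵀ = [-143331/47782, -71674/23891, 57835/23891]ᵀ.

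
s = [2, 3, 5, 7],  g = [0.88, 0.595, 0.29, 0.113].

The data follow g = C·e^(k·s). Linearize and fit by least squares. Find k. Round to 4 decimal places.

k = -0.4060

With ln gᵢ as the transformed response and sᵢ as the regressor:
Σs = 17.0000, Σ(s)² = 87.0000, Σln g = -4.0653, Σs·ln g = -23.2652.
Equations: 87.0000·k + 17.0000·ln C = -23.2652;  17.0000·k + 4·ln C = -4.0653.
Slope k = (n·Σs·ln g − Σs·Σln g)/(n·Σ(s)² − (Σs)²) = (4·-23.2652 − 17.0000·-4.0653)/59.0000 = -0.40595; ln C = (Σln g − k·Σs)/n = 0.70898.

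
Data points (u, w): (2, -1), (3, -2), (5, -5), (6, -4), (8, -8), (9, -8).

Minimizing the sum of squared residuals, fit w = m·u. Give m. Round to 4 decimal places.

m = -0.8813

The normal equations are: 219·m = -193.
(Σu·u = 219, Σu·w = -193.)
Hence m = -193 / 219 ≈ -0.881279.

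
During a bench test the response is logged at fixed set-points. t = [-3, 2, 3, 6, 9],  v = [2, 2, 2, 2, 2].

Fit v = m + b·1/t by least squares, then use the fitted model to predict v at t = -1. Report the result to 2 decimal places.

v̂ = 2.00

Sums needed: Σ1 = 5, Σ1/t = 7/9, Σ1/t·1/t = 83/162.
For Aᵀv: Σv = 10, Σ1/t·v = 14/9.
Eliminating b: (83/162)·(row 1) − (7/9)·(row 2) gives (317/162)·m = (83/162)·10 − (7/9)·(14/9) = 317/81, so m = 2.
Then b = ((14/9) − (7/9)·2)/(83/162) = 0.
At t = -1: v̂ = (2)·(1) + (0)·(-1) = 2.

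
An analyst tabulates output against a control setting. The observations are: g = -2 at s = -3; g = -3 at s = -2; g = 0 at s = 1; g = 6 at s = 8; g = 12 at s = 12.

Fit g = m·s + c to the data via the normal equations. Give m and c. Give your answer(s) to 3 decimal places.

Setting ∂/∂m … = 0 gives: 222·m + 16·c = 204;  16·m + 5·c = 13.
det = 222·5 − 16² = 854.
m = (204·5 − 16·13)/854 = 58/61; c = (222·13 − 16·204)/854 = -27/61.

m = 0.951, c = -0.443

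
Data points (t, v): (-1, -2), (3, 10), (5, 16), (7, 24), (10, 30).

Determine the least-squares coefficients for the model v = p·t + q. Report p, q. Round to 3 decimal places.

p = 2.988, q = 1.256

Sums needed: Σt·t = 184, Σt = 24, Σ1 = 5.
And Σt·v = 580, Σv = 78.
XᵀX·[p, q]ᵀ = Xᵀv becomes [[184, 24]; [24, 5]]·[p, q]ᵀ = [580, 78]ᵀ.
Determinant 184·5 − 24² = 344.
p = (580·5 − 24·78)/344 = 257/86; q = (184·78 − 24·580)/344 = 54/43.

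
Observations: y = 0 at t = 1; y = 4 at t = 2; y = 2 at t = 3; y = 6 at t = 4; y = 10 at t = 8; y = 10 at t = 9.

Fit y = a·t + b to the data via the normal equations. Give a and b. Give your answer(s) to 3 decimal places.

AᵀA·[a, b]ᵀ = Aᵀy reads: 175·a + 27·b = 208;  27·a + 6·b = 32.
det = 175·6 − 27² = 321.
a = (208·6 − 27·32)/321 = 128/107; b = (175·32 − 27·208)/321 = -16/321.

a = 1.196, b = -0.050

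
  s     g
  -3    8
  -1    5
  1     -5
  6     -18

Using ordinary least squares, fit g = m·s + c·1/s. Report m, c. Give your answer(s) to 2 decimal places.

The normal equations are: 47·m + 4·c = -142;  4·m + (77/36)·c = -47/3.
(Σs·s = 47, Σs·1/s = 4, Σ1/s·1/s = 77/36, Σs·g = -142, Σ1/s·g = -47/3.)
det = 47·(77/36) − 4² = 3043/36.
m = ((-142)·(77/36) − 4·(-47/3))/(3043/36) = -8678/3043; c = (47·(-47/3) − 4·(-142))/(3043/36) = -6060/3043.

m = -2.85, c = -1.99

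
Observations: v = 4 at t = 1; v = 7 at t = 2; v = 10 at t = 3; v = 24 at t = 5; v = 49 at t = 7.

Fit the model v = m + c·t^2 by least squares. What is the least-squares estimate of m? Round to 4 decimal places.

m = 2.3911

The normal system AᵀA·[m, c]ᵀ = Aᵀv is [[5, 88]; [88, 3124]]·[m, c]ᵀ = [94, 3123]ᵀ.
Eliminating c: 3124·(row 1) − 88·(row 2) gives 7876·m = 3124·94 − 88·3123 = 18832, so m = 428/179.
Then c = (3123 − 88·(428/179))/3124 = 7343/7876.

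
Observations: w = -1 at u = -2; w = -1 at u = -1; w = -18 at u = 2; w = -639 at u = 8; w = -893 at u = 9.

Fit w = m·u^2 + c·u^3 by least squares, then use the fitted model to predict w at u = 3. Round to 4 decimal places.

Forming XᵀX = [[10690, 91816]; [91816, 793714]] and Xᵀw = [-113306, -978300]ᵀ gives XᵀX·[m, c]ᵀ = Xᵀw.
Eliminating c: 793714·(row 1) − 91816·(row 2) gives 54624804·m = 793714·(-113306) − 91816·(-978300) = -108965684, so m = -27241421/13656201.
Then c = ((-978300) − 91816·(-27241421/13656201))/793714 = -13680826/13656201.
At u = 3: ŵ = (-27241421/13656201)·(9) + (-13680826/13656201)·(27) = -204851697/4552067.

ŵ = -45.0019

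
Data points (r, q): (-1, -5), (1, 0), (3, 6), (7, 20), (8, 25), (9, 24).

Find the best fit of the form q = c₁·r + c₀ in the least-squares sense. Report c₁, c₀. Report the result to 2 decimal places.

c₁ = 3.16, c₀ = -2.56

Forming XᵀX = [[205, 27]; [27, 6]] and Xᵀq = [579, 70]ᵀ gives XᵀX·[c₁, c₀]ᵀ = Xᵀq.
Determinant 205·6 − 27² = 501.
c₁ = (579·6 − 27·70)/501 = 528/167; c₀ = (205·70 − 27·579)/501 = -1283/501.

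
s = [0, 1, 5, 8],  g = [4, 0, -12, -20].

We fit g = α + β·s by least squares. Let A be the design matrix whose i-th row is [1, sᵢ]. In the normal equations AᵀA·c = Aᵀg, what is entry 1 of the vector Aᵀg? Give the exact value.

-28

Entry 1 ↔ basis 1, so (Aᵀg)_{1} = Σᵢ gᵢ = (1)·(4) + (1)·(0) + (1)·(-12) + (1)·(-20) = -28.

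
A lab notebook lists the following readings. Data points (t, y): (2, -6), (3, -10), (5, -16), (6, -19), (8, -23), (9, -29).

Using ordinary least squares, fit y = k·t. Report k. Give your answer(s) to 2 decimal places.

XᵀX·[k]ᵀ = Xᵀy reads: 219·k = -681.
(Σt·t = 219, Σt·y = -681.)
Hence k = -681 / 219 ≈ -3.10959.

k = -3.11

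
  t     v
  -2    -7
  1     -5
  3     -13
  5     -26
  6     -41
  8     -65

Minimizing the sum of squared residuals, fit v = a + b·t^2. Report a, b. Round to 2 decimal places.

a = -3.77, b = -0.97

The normal equations are: 6·a + 139·b = -157;  139·a + 6115·b = -6436.
Eliminating b: 6115·(row 1) − 139·(row 2) gives 17369·a = 6115·(-157) − 139·(-6436) = -65451, so a = -65451/17369.
Then b = ((-6436) − 139·(-65451/17369))/6115 = -16793/17369.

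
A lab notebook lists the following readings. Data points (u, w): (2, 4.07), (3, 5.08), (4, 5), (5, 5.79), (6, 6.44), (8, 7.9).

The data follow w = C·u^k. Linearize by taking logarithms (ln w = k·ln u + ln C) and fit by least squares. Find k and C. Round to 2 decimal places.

Let Y = ln w. Fitting Y = k·ln u + ln C by least squares:
Σln u = 8.6587, Σ(ln u)² = 13.7340, Σln w = 10.3239, Σln u·ln w = 15.4512.
Equations: 13.7340·k + 8.6587·ln C = 15.4512;  8.6587·k + 6·ln C = 10.3239.
Slope k = (n·Σln u·ln w − Σln u·Σln w)/(n·Σ(ln u)² − (Σln u)²) = (6·15.4512 − 8.6587·10.3239)/7.4309 = 0.44617; ln C = (Σln w − k·Σln u)/n = 1.07677, so C = exp(1.07677) = 2.93520.

k = 0.45, C = 2.94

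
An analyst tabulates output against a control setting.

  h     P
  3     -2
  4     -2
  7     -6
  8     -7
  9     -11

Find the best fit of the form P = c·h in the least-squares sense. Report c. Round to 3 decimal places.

Normal-equation sums: Σh·h = 219.
Moment sums: Σh·P = -211.
AᵀA·[c]ᵀ = AᵀP becomes [[219]]·[c]ᵀ = [-211]ᵀ.
c = (-211)/219 = -0.96347.

c = -0.963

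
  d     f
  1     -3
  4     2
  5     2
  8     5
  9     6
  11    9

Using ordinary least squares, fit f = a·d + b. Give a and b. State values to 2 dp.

a = 1.11, b = -3.55

Normal-equation sums: Σd·d = 308, Σd = 38, Σ1 = 6.
Moment sums: Σd·f = 208, Σf = 21.
Normal equations: [[308, 38]; [38, 6]]·[a, b]ᵀ = [208, 21]ᵀ.
Eliminating b: 6·(row 1) − 38·(row 2) gives 404·a = 6·208 − 38·21 = 450, so a = 225/202.
Then b = (21 − 38·(225/202))/6 = -359/101.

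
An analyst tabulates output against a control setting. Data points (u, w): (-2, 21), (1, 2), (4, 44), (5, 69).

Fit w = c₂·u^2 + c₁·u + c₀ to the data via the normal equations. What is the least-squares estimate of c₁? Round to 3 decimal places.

c₁ = -2.852

The normal equations are: 898·c₂ + 182·c₁ + 46·c₀ = 2515;  182·c₂ + 46·c₁ + 8·c₀ = 481;  46·c₂ + 8·c₁ + 4·c₀ = 136.
Row-reducing yields c₂ = 36/11, c₁ = -941/330, c₀ = 31/15.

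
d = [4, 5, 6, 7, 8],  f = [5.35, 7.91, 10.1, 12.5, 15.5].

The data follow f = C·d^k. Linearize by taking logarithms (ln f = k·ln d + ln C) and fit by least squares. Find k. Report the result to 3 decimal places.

k = 1.505

Let Y = ln f. Fitting Y = k·ln d + ln C by least squares:
XᵀX = [[15.8331, 8.8128]; [8.8128, 5]], rhs = [20.4112, 11.3243]ᵀ  (here Σln d = 8.8128, Σ(ln d)² = 15.8331, Σln f = 11.3243, Σln d·ln f = 20.4112).
Δ = 15.8331·5 − (8.8128)² = 1.4995; k = (20.4112·5 − 8.8128·11.3243)/1.4995 = 1.50491, ln C = (15.8331·11.3243 − 8.8128·20.4112)/1.4995 = -0.38764.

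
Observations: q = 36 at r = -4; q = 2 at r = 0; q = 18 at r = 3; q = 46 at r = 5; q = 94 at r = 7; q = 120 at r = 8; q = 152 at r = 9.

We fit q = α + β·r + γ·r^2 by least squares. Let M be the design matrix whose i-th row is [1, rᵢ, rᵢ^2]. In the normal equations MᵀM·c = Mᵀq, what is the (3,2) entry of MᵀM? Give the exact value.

Row 3 ↔ basis r^2, column 2 ↔ basis r, so (MᵀM)_{3,2} = Σᵢ (r^2)·(r) = (16)·(-4) + (0)·(0) + (9)·(3) + (25)·(5) + (49)·(7) + (64)·(8) + (81)·(9) = 1672.

1672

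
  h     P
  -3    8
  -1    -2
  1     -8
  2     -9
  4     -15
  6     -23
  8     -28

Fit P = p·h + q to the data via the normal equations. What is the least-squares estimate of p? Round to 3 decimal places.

p = -3.154

The normal system XᵀX·[p, q]ᵀ = XᵀP is [[131, 17]; [17, 7]]·[p, q]ᵀ = [-470, -77]ᵀ.
Eliminating q: 7·(row 1) − 17·(row 2) gives 628·p = 7·(-470) − 17·(-77) = -1981, so p = -1981/628.
Then q = ((-77) − 17·(-1981/628))/7 = -2097/628.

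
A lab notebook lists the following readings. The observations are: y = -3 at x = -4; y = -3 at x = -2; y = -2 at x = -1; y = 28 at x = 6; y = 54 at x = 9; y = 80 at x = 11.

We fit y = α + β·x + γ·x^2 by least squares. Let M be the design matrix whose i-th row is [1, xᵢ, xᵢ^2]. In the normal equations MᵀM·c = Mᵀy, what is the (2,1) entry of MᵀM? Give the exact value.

19

Row 2 ↔ basis x, column 1 ↔ basis 1, so (MᵀM)_{2,1} = Σᵢ x = (-4)·(1) + (-2)·(1) + (-1)·(1) + (6)·(1) + (9)·(1) + (11)·(1) = 19.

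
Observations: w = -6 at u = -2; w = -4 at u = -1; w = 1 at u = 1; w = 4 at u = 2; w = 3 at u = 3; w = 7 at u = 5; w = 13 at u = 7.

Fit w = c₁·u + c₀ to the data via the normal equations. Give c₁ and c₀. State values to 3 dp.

From the data, Σu·u = 93, Σu = 15, Σ1 = 7.
For Aᵀw: Σu·w = 160, Σw = 18.
Normal equations: [[93, 15]; [15, 7]]·[c₁, c₀]ᵀ = [160, 18]ᵀ.
det = 93·7 − 15² = 426.
c₁ = (160·7 − 15·18)/426 = 425/213; c₀ = (93·18 − 15·160)/426 = -121/71.

c₁ = 1.995, c₀ = -1.704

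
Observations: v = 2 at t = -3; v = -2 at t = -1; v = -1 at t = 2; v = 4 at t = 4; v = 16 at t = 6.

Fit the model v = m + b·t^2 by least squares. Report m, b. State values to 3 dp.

Compute the Gram sums: Σ1 = 5, Σt^2 = 66, Σt^2·t^2 = 1650.
Moment sums: Σv = 19, Σt^2·v = 652.
Determinant 5·1650 − 66² = 3894.
m = (19·1650 − 66·652)/3894 = -3; b = (5·652 − 66·19)/3894 = 17/33.

m = -3.000, b = 0.515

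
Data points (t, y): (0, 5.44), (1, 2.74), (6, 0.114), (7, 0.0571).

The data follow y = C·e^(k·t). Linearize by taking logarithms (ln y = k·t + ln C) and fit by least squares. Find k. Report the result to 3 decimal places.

Let Y = ln y. Fitting Y = k·t + ln C by least squares:
Over the data: Σt = 14.0000, Σ(t)² = 86.0000, Σln y = -2.3328, Σt·ln y = -32.0620.
Normal system: [[86.0000, 14.0000]; [14.0000, 4]]·[k, ln C]ᵀ = [-32.0620, -2.3328]ᵀ.
Δ = 86.0000·4 − (14.0000)² = 148.0000; k = (-32.0620·4 − 14.0000·-2.3328)/148.0000 = -0.64587, ln C = (86.0000·-2.3328 − 14.0000·-32.0620)/148.0000 = 1.67737.

k = -0.646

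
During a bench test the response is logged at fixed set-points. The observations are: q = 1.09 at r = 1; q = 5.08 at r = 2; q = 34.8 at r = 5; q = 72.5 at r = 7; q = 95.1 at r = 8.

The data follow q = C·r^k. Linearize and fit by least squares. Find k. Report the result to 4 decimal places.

k = 2.1439

Linearized form: ln q = k·ln r + ln C. From the 5 transformed points,
Sums: Σln r = 6.3279, Σ(ln r)² = 11.1814, Σln q = 14.0996, Σln r·ln q = 24.6467.
Normal system: [[11.1814, 6.3279]; [6.3279, 5]]·[k, ln C]ᵀ = [24.6467, 14.0996]ᵀ.
Slope k = (n·Σln r·ln q − Σln r·Σln q)/(n·Σ(ln r)² − (Σln r)²) = (5·24.6467 − 6.3279·14.0996)/15.8642 = 2.14394; ln C = (Σln q − k·Σln r)/n = 0.10658.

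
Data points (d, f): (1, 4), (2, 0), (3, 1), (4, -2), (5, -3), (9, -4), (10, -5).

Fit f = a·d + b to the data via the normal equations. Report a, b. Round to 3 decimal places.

From the data, Σd·d = 236, Σd = 34, Σ1 = 7.
For Mᵀf: Σd·f = -102, Σf = -9.
So MᵀM·[a, b]ᵀ = Mᵀf: [[236, 34]; [34, 7]]·[a, b]ᵀ = [-102, -9]ᵀ.
det = 236·7 − 34² = 496.
a = ((-102)·7 − 34·(-9))/496 = -51/62; b = (236·(-9) − 34·(-102))/496 = 84/31.

a = -0.823, b = 2.710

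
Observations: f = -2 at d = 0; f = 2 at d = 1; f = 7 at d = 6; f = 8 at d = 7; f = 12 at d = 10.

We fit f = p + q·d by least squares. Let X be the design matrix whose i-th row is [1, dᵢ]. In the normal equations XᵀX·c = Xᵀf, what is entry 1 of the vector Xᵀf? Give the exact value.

27

Entry 1 ↔ basis 1, so (Xᵀf)_{1} = Σᵢ fᵢ = (1)·(-2) + (1)·(2) + (1)·(7) + (1)·(8) + (1)·(12) = 27.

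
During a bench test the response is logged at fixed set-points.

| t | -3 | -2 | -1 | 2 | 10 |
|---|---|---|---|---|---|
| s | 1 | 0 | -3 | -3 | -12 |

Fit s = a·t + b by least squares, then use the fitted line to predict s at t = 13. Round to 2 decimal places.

With design matrix A, AᵀA = [[118, 6]; [6, 5]] and Aᵀs = [-126, -17]ᵀ.
Eliminating b: 5·(row 1) − 6·(row 2) gives 554·a = 5·(-126) − 6·(-17) = -528, so a = -264/277.
Then b = ((-17) − 6·(-264/277))/5 = -625/277.
At t = 13: ŝ = (-264/277)·(13) + (-625/277)·(1) = -4057/277.

ŝ = -14.65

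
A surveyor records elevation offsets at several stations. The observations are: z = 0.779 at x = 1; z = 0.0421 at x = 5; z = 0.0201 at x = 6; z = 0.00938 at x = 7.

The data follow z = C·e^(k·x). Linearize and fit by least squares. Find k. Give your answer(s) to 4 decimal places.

Let Y = ln z. Fitting Y = k·x + ln C by least squares:
Σx = 19.0000, Σ(x)² = 111.0000, Σln z = -11.9937, Σx·ln z = -72.2147.
Equations: 111.0000·k + 19.0000·ln C = -72.2147;  19.0000·k + 4·ln C = -11.9937.
Solving (det = 83.0000): k = -0.73469, ln C = 0.49136.

k = -0.7347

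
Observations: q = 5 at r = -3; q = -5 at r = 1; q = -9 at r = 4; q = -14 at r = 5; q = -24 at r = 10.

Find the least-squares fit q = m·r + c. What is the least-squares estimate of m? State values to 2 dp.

From the data, Σr·r = 151, Σr = 17, Σ1 = 5.
And Σr·q = -366, Σq = -47.
AᵀA·[m, c]ᵀ = Aᵀq becomes [[151, 17]; [17, 5]]·[m, c]ᵀ = [-366, -47]ᵀ.
Determinant 151·5 − 17² = 466.
m = ((-366)·5 − 17·(-47))/466 = -1031/466; c = (151·(-47) − 17·(-366))/466 = -875/466.

m = -2.21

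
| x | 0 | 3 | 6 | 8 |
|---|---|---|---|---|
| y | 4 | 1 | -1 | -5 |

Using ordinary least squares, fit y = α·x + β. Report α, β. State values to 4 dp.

α = -1.0544, β = 4.2313

The normal system AᵀA·[α, β]ᵀ = Aᵀy is [[109, 17]; [17, 4]]·[α, β]ᵀ = [-43, -1]ᵀ.
Determinant 109·4 − 17² = 147.
α = ((-43)·4 − 17·(-1))/147 = -155/147; β = (109·(-1) − 17·(-43))/147 = 622/147.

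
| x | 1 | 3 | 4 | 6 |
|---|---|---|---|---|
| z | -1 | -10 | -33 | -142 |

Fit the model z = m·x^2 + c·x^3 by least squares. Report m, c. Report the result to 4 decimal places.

AᵀA·[m, c]ᵀ = Aᵀz reads: 1634·m + 9044·c = -5731;  9044·m + 51482·c = -33055.
det = 1634·51482 − 9044² = 2327652.
m = ((-5731)·51482 − 9044·(-33055))/2327652 = 651013/387942; c = (1634·(-33055) − 9044·(-5731))/2327652 = -19129/20418.

m = 1.6781, c = -0.9369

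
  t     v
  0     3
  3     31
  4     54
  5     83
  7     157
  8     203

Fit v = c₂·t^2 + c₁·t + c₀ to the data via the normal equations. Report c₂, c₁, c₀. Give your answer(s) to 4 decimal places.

c₂ = 3.0665, c₁ = 0.5432, c₀ = 2.7479

Compute the Gram sums: Σt^2·t^2 = 7459, Σt^2·t = 1071, Σt^2 = 163, Σt·t = 163, Σt = 27, Σ1 = 6.
Moment sums: Σt^2·v = 23903, Σt·v = 3447, Σv = 531.
Inverting the 3×3 Gram matrix, [c₂, c₁, c₀]ᵀ = [10923/3562, 1935/3562, 4894/1781]ᵀ.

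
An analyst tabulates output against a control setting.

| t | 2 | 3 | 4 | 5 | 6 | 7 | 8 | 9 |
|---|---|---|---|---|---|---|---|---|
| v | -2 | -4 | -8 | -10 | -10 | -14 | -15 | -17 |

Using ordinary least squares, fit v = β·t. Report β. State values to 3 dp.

From the data, Σt·t = 284.
For Mᵀv: Σt·v = -529.
Hence β = -529 / 284 ≈ -1.86268.

β = -1.863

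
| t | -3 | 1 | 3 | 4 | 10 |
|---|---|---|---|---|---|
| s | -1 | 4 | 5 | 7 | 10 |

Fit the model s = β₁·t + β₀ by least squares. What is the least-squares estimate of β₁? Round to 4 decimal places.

β₁ = 0.8333

MᵀM·[β₁, β₀]ᵀ = Mᵀs reads: 135·β₁ + 15·β₀ = 150;  15·β₁ + 5·β₀ = 25.
Eliminating β₀: 5·(row 1) − 15·(row 2) gives 450·β₁ = 5·150 − 15·25 = 375, so β₁ = 5/6.
Then β₀ = (25 − 15·(5/6))/5 = 5/2.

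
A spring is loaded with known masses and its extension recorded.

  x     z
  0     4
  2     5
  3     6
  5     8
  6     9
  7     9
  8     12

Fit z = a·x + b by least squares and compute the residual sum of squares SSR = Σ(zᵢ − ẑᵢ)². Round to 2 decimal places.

Normal-equation sums: Σx·x = 187, Σx = 31, Σ1 = 7.
Right-hand side: Σx·z = 281, Σz = 53.
So MᵀM·[a, b]ᵀ = Mᵀz: [[187, 31]; [31, 7]]·[a, b]ᵀ = [281, 53]ᵀ.
Eliminating b: 7·(row 1) − 31·(row 2) gives 348·a = 7·281 − 31·53 = 324, so a = 27/29.
Then b = (53 − 31·(27/29))/7 = 100/29.
Residuals: 16/29, -9/29, -7/29, -3/29, -1/29, -28/29, 32/29; SSR = 76/29.

SSR = 2.62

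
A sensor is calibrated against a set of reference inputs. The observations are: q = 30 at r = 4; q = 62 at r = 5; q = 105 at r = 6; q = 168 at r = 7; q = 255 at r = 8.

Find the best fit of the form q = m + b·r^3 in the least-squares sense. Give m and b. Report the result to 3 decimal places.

m = -1.939, b = 0.500

From the data, Σ1 = 5, Σr^3 = 1260, Σr^3·r^3 = 446170.
And Σq = 620, Σr^3·q = 220534.
XᵀX·[m, b]ᵀ = Xᵀq becomes [[5, 1260]; [1260, 446170]]·[m, b]ᵀ = [620, 220534]ᵀ.
Determinant 5·446170 − 1260² = 643250.
m = (620·446170 − 1260·220534)/643250 = -4024/2075; b = (5·220534 − 1260·620)/643250 = 1037/2075.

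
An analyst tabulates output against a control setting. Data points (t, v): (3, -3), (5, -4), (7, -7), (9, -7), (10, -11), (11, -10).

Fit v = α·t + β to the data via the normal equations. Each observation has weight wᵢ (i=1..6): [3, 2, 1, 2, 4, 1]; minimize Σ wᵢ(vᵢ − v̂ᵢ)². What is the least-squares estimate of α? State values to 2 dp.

α = -1.04

The normal system MᵀWM·[α, β]ᵀ = MᵀWv is [[809, 95]; [95, 13]]·[α, β]ᵀ = [-792, -92]ᵀ.
Δ = 809·13 − 95² = 1492.
α = ((-792)·13 − 95·(-92))/1492 = -389/373; β = (809·(-92) − 95·(-792))/1492 = 203/373.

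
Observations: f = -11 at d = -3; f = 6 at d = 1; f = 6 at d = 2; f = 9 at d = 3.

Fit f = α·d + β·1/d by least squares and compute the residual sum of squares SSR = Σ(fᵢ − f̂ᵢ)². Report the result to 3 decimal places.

SSR = 3.792

AᵀA·[α, β]ᵀ = Aᵀf reads: 23·α + 4·β = 78;  4·α + (53/36)·β = 47/3.
det = 23·(53/36) − 4² = 643/36.
α = (78·(53/36) − 4·(47/3))/(643/36) = 1878/643; β = (23·(47/3) − 4·78)/(643/36) = 1740/643.
Residuals: -859/643, 240/643, -768/643, -427/643; SSR = 2438/643.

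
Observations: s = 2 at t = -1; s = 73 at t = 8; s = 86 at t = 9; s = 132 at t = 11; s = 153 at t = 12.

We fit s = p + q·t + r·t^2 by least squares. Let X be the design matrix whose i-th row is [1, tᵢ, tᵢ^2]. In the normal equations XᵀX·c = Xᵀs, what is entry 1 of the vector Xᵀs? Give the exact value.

446

Entry 1 ↔ basis 1, so (Xᵀs)_{1} = Σᵢ sᵢ = (1)·(2) + (1)·(73) + (1)·(86) + (1)·(132) + (1)·(153) = 446.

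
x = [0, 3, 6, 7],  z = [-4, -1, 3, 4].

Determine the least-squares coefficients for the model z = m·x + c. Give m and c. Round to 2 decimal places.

m = 1.17, c = -4.17

Sums needed: Σx·x = 94, Σx = 16, Σ1 = 4.
For Aᵀz: Σx·z = 43, Σz = 2.
Eliminating c: 4·(row 1) − 16·(row 2) gives 120·m = 4·43 − 16·2 = 140, so m = 7/6.
Then c = (2 − 16·(7/6))/4 = -25/6.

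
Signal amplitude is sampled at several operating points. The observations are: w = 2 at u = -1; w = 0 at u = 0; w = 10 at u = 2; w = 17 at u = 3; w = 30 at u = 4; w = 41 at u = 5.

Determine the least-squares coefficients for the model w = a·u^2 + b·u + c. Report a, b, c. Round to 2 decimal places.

Compute the Gram sums: Σu^2·u^2 = 979, Σu^2·u = 223, Σu^2 = 55, Σu·u = 55, Σu = 13, Σ1 = 6.
Right-hand side: Σu^2·w = 1700, Σu·w = 394, Σw = 100.
AᵀA·[a, b, c]ᵀ = Aᵀw becomes [[979, 223, 55]; [223, 55, 13]; [55, 13, 6]]·[a, b, c]ᵀ = [1700, 394, 100]ᵀ.
Solving the 3×3 system (Gaussian elimination) gives a = 1117/840, b = 1229/840, c = 183/140.

a = 1.33, b = 1.46, c = 1.31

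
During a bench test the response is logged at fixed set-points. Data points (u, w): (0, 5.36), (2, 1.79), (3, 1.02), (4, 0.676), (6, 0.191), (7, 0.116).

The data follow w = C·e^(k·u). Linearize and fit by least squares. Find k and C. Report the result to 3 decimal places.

k = -0.549, C = 5.444

With ln wᵢ as the transformed response and uᵢ as the regressor:
Over the data: Σu = 22.0000, Σ(u)² = 114.0000, Σln w = -1.9202, Σu·ln w = -25.3545.
Normal system: [[114.0000, 22.0000]; [22.0000, 6]]·[k, ln C]ᵀ = [-25.3545, -1.9202]ᵀ.
Solving (det = 200.0000): k = -0.54941, ln C = 1.69446, so C = exp(1.69446) = 5.44371.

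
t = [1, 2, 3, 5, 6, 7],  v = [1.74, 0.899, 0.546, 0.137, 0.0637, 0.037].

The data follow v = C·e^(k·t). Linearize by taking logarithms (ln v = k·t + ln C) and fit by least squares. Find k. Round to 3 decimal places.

k = -0.651

With ln vᵢ as the transformed response and tᵢ as the regressor:
Σt = 24.0000, Σ(t)² = 124.0000, Σln v = -8.1959, Σt·ln v = -51.0126.
Equations: 124.0000·k + 24.0000·ln C = -51.0126;  24.0000·k + 6·ln C = -8.1959.
Solving (det = 168.0000): k = -0.65104, ln C = 1.23816.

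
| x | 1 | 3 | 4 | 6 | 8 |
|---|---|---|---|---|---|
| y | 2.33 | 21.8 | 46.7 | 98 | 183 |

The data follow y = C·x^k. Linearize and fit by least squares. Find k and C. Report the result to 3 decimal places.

k = 2.103, C = 2.316

Taking logs, ln y = k·ln x + ln C, so regress ln y on ln x.
Σln x = 6.3561, Σ(ln x)² = 10.6632, Σln y = 17.5660, Σln x·ln y = 27.7624.
Equations: 10.6632·k + 6.3561·ln C = 27.7624;  6.3561·k + 5·ln C = 17.5660.
Slope k = (n·Σln x·ln y − Σln x·Σln y)/(n·Σ(ln x)² − (Σln x)²) = (5·27.7624 − 6.3561·17.5660)/12.9161 = 2.10285; ln C = (Σln y − k·Σln x)/n = 0.84001, so C = exp(0.84001) = 2.31639.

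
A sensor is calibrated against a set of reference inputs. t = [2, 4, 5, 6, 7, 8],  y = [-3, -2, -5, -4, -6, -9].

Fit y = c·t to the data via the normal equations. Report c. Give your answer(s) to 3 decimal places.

Setting ∂/∂c … = 0 gives: 194·c = -177.
Hence c = -177 / 194 ≈ -0.912371.

c = -0.912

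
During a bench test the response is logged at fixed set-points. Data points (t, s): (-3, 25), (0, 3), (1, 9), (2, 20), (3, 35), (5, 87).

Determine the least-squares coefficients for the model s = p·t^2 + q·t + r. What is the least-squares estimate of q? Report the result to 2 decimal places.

Forming MᵀM = [[804, 134, 48]; [134, 48, 8]; [48, 8, 6]] and Mᵀs = [2804, 514, 179]ᵀ gives MᵀM·[p, q, r]ᵀ = Mᵀs.
Inverting the 3×3 Gram matrix, [p, q, r]ᵀ = [163/55, 20/11, 37/10]ᵀ.

q = 1.82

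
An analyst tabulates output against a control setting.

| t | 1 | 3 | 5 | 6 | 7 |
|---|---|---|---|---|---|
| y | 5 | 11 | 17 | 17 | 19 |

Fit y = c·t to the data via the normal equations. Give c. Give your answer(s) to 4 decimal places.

Setting ∂/∂c … = 0 gives: 120·c = 358.
c = 358/120 = 2.98333.

c = 2.9833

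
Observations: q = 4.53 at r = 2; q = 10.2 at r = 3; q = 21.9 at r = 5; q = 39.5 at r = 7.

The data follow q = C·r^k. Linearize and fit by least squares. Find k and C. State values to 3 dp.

Let Y = ln q. Fitting Y = k·ln r + ln C by least squares:
Σln r = 5.3471, Σ(ln r)² = 8.0643, Σln q = 10.5959, Σln r·ln q = 15.7198.
Normal system: [[8.0643, 5.3471]; [5.3471, 4]]·[k, ln C]ᵀ = [15.7198, 10.5959]ᵀ.
Δ = 8.0643·4 − (5.3471)² = 3.6655; k = (15.7198·4 − 5.3471·10.5959)/3.6655 = 1.69742, ln C = (8.0643·10.5959 − 5.3471·15.7198)/3.6655 = 0.37990, so C = exp(0.37990) = 1.46214.

k = 1.697, C = 1.462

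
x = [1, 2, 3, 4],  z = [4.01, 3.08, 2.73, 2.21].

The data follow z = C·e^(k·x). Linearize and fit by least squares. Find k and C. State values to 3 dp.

Taking logs, ln z = k·x + ln C, so regress ln z on x.
Σx = 10.0000, Σ(x)² = 30.0000, Σln z = 4.3110, Σx·ln z = 9.8235.
Equations: 30.0000·k + 10.0000·ln C = 9.8235;  10.0000·k + 4·ln C = 4.3110.
Solving (det = 20.0000): k = -0.19080, ln C = 1.55476, so C = exp(1.55476) = 4.73395.

k = -0.191, C = 4.734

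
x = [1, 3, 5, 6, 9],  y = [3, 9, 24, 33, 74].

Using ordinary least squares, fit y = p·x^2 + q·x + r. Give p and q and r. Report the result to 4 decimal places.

p = 0.9375, q = -0.4827, r = 2.4180

Sums needed: Σx^2·x^2 = 8564, Σx^2·x = 1098, Σx^2 = 152, Σx·x = 152, Σx = 24, Σ1 = 5.
Moment sums: Σx^2·y = 7866, Σx·y = 1014, Σy = 143.
Inverting the 3×3 Gram matrix, [p, q, r]ᵀ = [11005/11739, -1889/3913, 4055/1677]ᵀ.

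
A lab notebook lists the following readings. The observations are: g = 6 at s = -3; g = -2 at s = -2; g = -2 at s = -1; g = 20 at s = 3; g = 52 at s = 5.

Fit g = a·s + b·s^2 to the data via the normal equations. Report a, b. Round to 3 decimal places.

a = 2.819, b = 1.489

Setting ∂/∂a … = 0 gives: 48·a + 116·b = 308;  116·a + 804·b = 1524.
Δ = 48·804 − 116² = 25136.
a = (308·804 − 116·1524)/25136 = 4428/1571; b = (48·1524 − 116·308)/25136 = 2339/1571.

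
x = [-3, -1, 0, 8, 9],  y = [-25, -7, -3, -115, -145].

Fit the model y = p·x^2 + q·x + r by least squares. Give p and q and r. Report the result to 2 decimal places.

p = -1.91, q = 1.43, r = -3.42

With design matrix M, MᵀM = [[10739, 1213, 155]; [1213, 155, 13]; [155, 13, 5]] and Mᵀy = [-19337, -2143, -295]ᵀ.
Solving the 3×3 system (Gaussian elimination) gives p = -12574/6573, q = 9410/6573, r = -7493/2191.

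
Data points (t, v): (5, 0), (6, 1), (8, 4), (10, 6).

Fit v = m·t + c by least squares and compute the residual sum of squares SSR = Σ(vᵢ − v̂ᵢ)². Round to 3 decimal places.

SSR = 0.169

Normal-equation sums: Σt·t = 225, Σt = 29, Σ1 = 4.
Right-hand side: Σt·v = 98, Σv = 11.
Normal equations: [[225, 29]; [29, 4]]·[m, c]ᵀ = [98, 11]ᵀ.
Determinant 225·4 − 29² = 59.
m = (98·4 − 29·11)/59 = 73/59; c = (225·11 − 29·98)/59 = -367/59.
Residuals: 2/59, -12/59, 19/59, -9/59; SSR = 10/59.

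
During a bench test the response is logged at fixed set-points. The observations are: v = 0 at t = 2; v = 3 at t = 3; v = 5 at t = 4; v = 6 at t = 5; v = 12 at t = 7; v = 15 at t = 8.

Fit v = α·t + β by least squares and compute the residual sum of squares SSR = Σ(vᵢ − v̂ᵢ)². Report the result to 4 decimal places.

SSR = 2.1863

With design matrix A, AᵀA = [[167, 29]; [29, 6]] and Aᵀv = [263, 41]ᵀ.
Eliminating β: 6·(row 1) − 29·(row 2) gives 161·α = 6·263 − 29·41 = 389, so α = 389/161.
Then β = (41 − 29·(389/161))/6 = -780/161.
Residuals: 2/161, 96/161, 29/161, -199/161, -11/161, 83/161; SSR = 352/161.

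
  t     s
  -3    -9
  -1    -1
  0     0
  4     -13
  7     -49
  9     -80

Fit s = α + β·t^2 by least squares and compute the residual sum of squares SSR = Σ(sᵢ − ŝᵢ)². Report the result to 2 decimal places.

SSR = 7.21

The normal system XᵀX·[α, β]ᵀ = Xᵀs is [[6, 156]; [156, 9300]]·[α, β]ᵀ = [-152, -9171]ᵀ.
det = 6·9300 − 156² = 31464.
α = ((-152)·9300 − 156·(-9171))/31464 = 1423/2622; β = (6·(-9171) − 156·(-152))/31464 = -5219/5244.
Residuals: -3071/5244, -957/1748, -1423/2622, 2081/874, -59/76, 373/5244; SSR = 37831/5244.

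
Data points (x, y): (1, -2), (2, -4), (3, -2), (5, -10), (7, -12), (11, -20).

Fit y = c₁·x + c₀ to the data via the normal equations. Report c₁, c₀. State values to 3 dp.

c₁ = -1.864, c₀ = 0.678

Forming MᵀM = [[209, 29]; [29, 6]] and Mᵀy = [-370, -50]ᵀ gives MᵀM·[c₁, c₀]ᵀ = Mᵀy.
det = 209·6 − 29² = 413.
c₁ = ((-370)·6 − 29·(-50))/413 = -110/59; c₀ = (209·(-50) − 29·(-370))/413 = 40/59.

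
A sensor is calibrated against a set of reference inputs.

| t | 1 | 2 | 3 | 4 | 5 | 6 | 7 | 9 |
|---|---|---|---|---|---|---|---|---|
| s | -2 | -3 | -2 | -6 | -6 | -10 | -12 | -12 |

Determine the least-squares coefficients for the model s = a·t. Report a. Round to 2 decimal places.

Compute the Gram sums: Σt·t = 221.
And Σt·s = -320.
Normal equations: [[221]]·[a]ᵀ = [-320]ᵀ.
a = (-320)/221 = -1.44796.

a = -1.45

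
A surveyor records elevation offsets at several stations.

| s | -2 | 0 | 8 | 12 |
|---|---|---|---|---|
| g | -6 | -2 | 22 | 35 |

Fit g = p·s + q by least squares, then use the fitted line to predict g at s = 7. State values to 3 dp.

ĝ = 19.645

Normal-equation sums: Σs·s = 212, Σs = 18, Σ1 = 4.
For Mᵀg: Σs·g = 608, Σg = 49.
Eliminating q: 4·(row 1) − 18·(row 2) gives 524·p = 4·608 − 18·49 = 1550, so p = 775/262.
Then q = (49 − 18·(775/262))/4 = -139/131.
At s = 7: ĝ = (775/262)·(7) + (-139/131)·(1) = 5147/262.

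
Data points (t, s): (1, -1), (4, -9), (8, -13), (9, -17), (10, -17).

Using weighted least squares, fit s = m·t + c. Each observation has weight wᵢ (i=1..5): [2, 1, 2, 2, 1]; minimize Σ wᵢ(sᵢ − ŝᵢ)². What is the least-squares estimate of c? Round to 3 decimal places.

c = 0.257

Compute the Gram sums: Σwᵢ·t·t = 408, Σwᵢ·t = 50, Σwᵢ·1 = 8.
For AᵀWs: Σwᵢ·t·s = -722, Σwᵢ·s = -88.
So AᵀWA·[m, c]ᵀ = AᵀWs: [[408, 50]; [50, 8]]·[m, c]ᵀ = [-722, -88]ᵀ.
Determinant 408·8 − 50² = 764.
m = ((-722)·8 − 50·(-88))/764 = -344/191; c = (408·(-88) − 50·(-722))/764 = 49/191.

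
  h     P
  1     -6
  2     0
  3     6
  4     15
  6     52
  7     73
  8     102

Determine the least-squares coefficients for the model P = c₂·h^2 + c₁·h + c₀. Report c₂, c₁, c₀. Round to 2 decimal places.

c₂ = 2.01, c₁ = -2.87, c₀ = -4.03

Entries of AᵀA: Σh^2·h^2 = 8147, Σh^2·h = 1171, Σh^2 = 179, Σh·h = 179, Σh = 31, Σ1 = 7.
Right-hand side: Σh^2·P = 12265, Σh·P = 1711, ΣP = 242.
So AᵀA·[c₂, c₁, c₀]ᵀ = AᵀP: [[8147, 1171, 179]; [1171, 179, 31]; [179, 31, 7]]·[c₂, c₁, c₀]ᵀ = [12265, 1711, 242]ᵀ.
Inverting the 3×3 Gram matrix, [c₂, c₁, c₀]ᵀ = [20393/10164, -29167/10164, -6821/1694]ᵀ.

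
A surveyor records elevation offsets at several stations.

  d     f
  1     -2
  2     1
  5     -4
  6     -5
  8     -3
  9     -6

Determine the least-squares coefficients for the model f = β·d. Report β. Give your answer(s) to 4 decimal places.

β = -0.6066

Normal-equation sums: Σd·d = 211.
Moment sums: Σd·f = -128.
AᵀA·[β]ᵀ = Aᵀf becomes [[211]]·[β]ᵀ = [-128]ᵀ.
β = (-128)/211 = -0.606635.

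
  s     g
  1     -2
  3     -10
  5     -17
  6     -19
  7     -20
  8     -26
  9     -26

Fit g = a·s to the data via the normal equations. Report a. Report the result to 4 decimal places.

With design matrix A, AᵀA = [[265]] and Aᵀg = [-813]ᵀ.
a = (-813)/265 = -3.06792.

a = -3.0679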